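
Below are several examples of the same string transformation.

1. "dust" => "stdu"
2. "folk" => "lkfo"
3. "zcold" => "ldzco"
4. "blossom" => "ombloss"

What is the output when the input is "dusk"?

What's happening: move the last 2 characters to the front (rotate right by 2).
For "dusk" the result is "skdu".

skdu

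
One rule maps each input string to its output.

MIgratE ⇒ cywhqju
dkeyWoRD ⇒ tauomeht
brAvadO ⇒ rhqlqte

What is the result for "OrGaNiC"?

Rule — shift every letter 10 places backward in the alphabet (wrapping around), then convert every letter to lowercase.
So "OrGaNiC" becomes "ehwqdys".
(Check on "dkeyWoRD": → "tauoMeHT" → "tauomeht" ✓)

ehwqdys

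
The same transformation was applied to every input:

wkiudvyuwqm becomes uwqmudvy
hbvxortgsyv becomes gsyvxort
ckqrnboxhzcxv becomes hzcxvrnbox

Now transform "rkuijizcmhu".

cmhuijiz

Rule — delete the first 3 characters, then swap the front and back halves of the string.
Applying both steps to "rkuijizcmhu": "ijizcmhu", then "cmhuijiz".
(Check on "ckqrnboxhzcxv": → "rnboxhzcxv" → "hzcxvrnbox" ✓)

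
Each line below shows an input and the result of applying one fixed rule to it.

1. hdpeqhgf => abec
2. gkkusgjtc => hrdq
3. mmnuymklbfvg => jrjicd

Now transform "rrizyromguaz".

The rule is to shift every letter 3 places backward in the alphabet (wrapping around), then keep every other character starting from the second (positions 2nd, 4th, 6th, ...).
"rrizyromguaz" → "oofwvoljdrxw" → "owojrw".

owojrw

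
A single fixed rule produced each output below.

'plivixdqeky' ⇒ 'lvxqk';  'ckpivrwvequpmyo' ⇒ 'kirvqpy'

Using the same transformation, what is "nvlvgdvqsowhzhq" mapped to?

vvdqohh

In each case the input is transformed by: keep every other character starting from the second (positions 2nd, 4th, 6th, ...).
"nvlvgdvqsowhzhq" → "vvdqohh".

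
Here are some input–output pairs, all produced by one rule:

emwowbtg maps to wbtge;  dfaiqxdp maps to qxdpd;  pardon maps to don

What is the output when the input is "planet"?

net

The pattern: swap the front and back halves of the string, then delete the last 3 characters.
For "planet" the result is "net".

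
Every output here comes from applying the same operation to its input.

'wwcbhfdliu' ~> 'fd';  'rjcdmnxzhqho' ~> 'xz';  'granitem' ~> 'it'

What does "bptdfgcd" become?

The pattern: swap the front and back halves of the string, then keep only the first 2 characters.
Applying both steps to "bptdfgcd": "fgcdbptd", then "fg".

fg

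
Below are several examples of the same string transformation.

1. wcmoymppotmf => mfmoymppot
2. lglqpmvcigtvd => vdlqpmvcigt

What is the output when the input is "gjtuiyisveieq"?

The transformation: delete the first 2 characters, then move the last 2 characters to the front (rotate right by 2).
Applying both steps to "gjtuiyisveieq": "tuiyisveieq", then "eqtuiyisvei".
(Check on "lglqpmvcigtvd": → "lqpmvcigtvd" → "vdlqpmvcigt" ✓)

eqtuiyisvei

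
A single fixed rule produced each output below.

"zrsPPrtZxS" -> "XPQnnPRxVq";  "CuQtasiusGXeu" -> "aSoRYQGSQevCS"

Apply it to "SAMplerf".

qykNJCPD

The transformation: shift every letter 2 places backward in the alphabet (wrapping around), then flip the case of every letter.
For "SAMplerf", step one produces "QYKnjcpd"; step two turns that into "qykNJCPD".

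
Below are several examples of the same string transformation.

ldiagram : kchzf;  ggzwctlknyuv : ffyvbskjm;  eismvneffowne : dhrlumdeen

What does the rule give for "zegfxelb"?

ydfew

Rule — shift every letter 1 place backward in the alphabet (wrapping around), then delete the last 3 characters.
So "zegfxelb" becomes "ydfew".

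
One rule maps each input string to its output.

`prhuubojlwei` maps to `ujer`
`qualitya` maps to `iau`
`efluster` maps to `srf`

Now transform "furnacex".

Looking at the pairs, the operation is to keep one character in every 3, starting at position 2 (positions 2nd, 5th, 8th, ...), then move the first character to the end.
Working it through for "furnacex": intermediate "uax", final "axu".

axu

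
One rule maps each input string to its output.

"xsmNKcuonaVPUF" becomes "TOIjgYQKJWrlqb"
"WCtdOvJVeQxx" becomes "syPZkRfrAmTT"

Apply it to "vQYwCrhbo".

RmuSyNDXK

The transformation: shift every letter 4 places backward in the alphabet (wrapping around), then flip the case of every letter.
"vQYwCrhbo" → "rMUsYndxk" → "RmuSyNDXK".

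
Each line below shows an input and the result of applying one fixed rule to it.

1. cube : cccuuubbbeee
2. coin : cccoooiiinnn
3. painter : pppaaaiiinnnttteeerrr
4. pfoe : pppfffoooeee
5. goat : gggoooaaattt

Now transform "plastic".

ppplllaaassstttiiiccc

Each output is the input with this applied: repeat every character 3 times.
On "plastic" that produces "ppplllaaassstttiiiccc".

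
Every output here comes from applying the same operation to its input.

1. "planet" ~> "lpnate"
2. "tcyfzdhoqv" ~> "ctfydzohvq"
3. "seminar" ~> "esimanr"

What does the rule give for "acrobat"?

The pattern: swap each adjacent pair of characters (1↔2, 3↔4, ...).
Doing the same to "acrobat": "caorabt".

caorabt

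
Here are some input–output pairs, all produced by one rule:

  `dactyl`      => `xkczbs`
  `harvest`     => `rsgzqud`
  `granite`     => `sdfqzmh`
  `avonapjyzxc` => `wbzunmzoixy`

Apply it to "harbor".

What's happening: move the last 2 characters to the front (rotate right by 2), then shift every letter 1 place backward in the alphabet (wrapping around).
For "harbor", step one produces "orharb"; step two turns that into "nqgzqa".

nqgzqa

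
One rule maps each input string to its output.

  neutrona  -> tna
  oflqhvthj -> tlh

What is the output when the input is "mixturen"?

une

In each case the input is transformed by: sort the characters into reverse alphabetical order, then keep one character in every 3, starting at position 2 (positions 2nd, 5th, 8th, ...).
On "mixturen": the first step gives "xutrnmie", and the second then gives "une".
(Check on "neutrona": → "utronnea" → "tna" ✓)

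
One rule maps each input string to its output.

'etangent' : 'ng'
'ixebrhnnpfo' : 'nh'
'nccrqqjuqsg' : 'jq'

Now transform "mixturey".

tu

What's happening: take characters alternately from the front and the back (1st, last, 2nd, 2nd-last, ...), then keep only the last 2 characters.
For "mixturey" the result is "tu".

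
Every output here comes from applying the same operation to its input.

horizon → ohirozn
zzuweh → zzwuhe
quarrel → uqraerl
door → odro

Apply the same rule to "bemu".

ebum

In each case the input is transformed by: swap each adjacent pair of characters (1↔2, 3↔4, ...).
For "bemu" the result is "ebum".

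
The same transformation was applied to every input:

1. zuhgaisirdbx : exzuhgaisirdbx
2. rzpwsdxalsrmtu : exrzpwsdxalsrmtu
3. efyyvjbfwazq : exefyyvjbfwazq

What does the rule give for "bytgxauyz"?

Each output is the input with this applied: prepend "ex".
Applying that to "bytgxauyz" gives "exbytgxauyz".

exbytgxauyz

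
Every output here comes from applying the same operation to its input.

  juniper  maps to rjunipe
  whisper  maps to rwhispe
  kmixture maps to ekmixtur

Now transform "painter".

What's happening: move the last character to the front.
So "painter" becomes "rpainte".

rpainte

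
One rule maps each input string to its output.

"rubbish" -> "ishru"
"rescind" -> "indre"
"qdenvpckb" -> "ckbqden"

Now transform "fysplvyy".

vyyfys

Rule — move the last 3 characters to the front (rotate right by 3), then delete the last 2 characters.
"fysplvyy" → "vyyfys".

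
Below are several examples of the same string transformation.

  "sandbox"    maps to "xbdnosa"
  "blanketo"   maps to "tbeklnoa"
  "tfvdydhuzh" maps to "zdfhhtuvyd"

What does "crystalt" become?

yclrstta

Looking at the pairs, the operation is to sort the characters into alphabetical order, then swap the first and last characters.
On "crystalt" that produces "yclrstta".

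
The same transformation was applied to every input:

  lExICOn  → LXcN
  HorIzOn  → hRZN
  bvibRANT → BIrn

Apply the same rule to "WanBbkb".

wNBB

What's happening: keep every other character starting from the first (positions 1st, 3rd, 5th, ...), then flip the case of every letter.
Working it through for "WanBbkb": intermediate "Wnbb", final "wNBB".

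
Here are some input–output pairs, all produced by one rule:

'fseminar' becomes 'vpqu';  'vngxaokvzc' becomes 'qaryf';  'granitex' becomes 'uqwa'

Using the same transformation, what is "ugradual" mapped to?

jdxo

In each case the input is transformed by: shift every letter 3 places forward in the alphabet (wrapping around), then keep every other character starting from the second (positions 2nd, 4th, 6th, ...).
Starting from "ugradual": after the first operation, "xjudgxdo"; after the second, "jdxo".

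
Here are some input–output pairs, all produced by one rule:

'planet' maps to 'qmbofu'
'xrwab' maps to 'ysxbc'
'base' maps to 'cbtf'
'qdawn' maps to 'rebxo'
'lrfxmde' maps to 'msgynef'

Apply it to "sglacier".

thmbdjfs

The pattern: shift every letter 1 place forward in the alphabet (wrapping around).
"sglacier" → "thmbdjfs".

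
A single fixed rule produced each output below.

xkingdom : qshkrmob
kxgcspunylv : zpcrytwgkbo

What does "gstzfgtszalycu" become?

Each output is the input with this applied: reverse the string, then shift every letter 4 places forward in the alphabet (wrapping around).
Working it through for "gstzfgtszalycu": intermediate "ucylazstgfztsg", final "ygcpedwxkjdxwk".

ygcpedwxkjdxwk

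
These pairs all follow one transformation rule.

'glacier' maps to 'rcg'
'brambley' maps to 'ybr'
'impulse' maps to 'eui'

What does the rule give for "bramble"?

emb

Looking at the pairs, the operation is to reverse the string, then keep one character in every 3, starting at position 1 (positions 1st, 4th, 7th, ...).
On "bramble" that produces "emb".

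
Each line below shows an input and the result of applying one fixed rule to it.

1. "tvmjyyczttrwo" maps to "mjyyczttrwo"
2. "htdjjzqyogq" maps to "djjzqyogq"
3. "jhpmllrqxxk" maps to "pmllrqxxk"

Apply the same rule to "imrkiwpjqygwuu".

rkiwpjqygwuu

In each case the input is transformed by: delete the first 2 characters.
Doing the same to "imrkiwpjqygwuu": "rkiwpjqygwuu".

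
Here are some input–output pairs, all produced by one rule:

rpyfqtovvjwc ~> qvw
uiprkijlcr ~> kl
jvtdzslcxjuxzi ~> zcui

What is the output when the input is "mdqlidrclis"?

ics

What's happening: delete the first 3 characters, then keep one character in every 3, starting at position 2 (positions 2nd, 5th, 8th, ...).
"mdqlidrclis" → "lidrclis" → "ics".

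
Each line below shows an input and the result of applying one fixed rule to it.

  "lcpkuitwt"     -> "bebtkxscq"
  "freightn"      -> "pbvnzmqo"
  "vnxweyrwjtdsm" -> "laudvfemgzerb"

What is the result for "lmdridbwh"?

The rule is to shift every letter 8 places forward in the alphabet (wrapping around), then move the last 3 characters to the front (rotate right by 3).
So "lmdridbwh" becomes "jeptulzql".

jeptulzql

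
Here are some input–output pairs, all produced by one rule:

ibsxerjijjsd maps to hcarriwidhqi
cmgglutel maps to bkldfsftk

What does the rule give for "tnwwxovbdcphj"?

simgvovbwcnau

The rule is to take characters alternately from the front and the back (1st, last, 2nd, 2nd-last, ...), then shift every letter 1 place backward in the alphabet (wrapping around).
On "tnwwxovbdcphj": the first step gives "tjnhwpwcxdobv", and the second then gives "simgvovbwcnau".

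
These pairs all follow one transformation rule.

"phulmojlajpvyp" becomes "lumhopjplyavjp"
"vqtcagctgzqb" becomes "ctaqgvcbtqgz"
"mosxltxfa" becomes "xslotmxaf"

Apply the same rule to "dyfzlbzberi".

zflybdzibre

The rule is to move the first 3 characters to the end (rotate left by 3), then take characters alternately from the front and the back (1st, last, 2nd, 2nd-last, ...).
For "dyfzlbzberi", step one produces "zlbzberidyf"; step two turns that into "zflybdzibre".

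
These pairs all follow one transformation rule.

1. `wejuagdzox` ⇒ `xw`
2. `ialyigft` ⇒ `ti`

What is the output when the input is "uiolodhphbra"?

au

Looking at the pairs, the operation is to move the first character to the end, then keep only the last 2 characters.
Doing the same to "uiolodhphbra": "au".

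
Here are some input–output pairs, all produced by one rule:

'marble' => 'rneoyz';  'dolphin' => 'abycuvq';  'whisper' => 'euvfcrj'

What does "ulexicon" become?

ayrkvpbh

Looking at the pairs, the operation is to swap the first and last characters, then shift every letter 13 places forward in the alphabet (wrapping around) — i.e. ROT13.
Starting from "ulexicon": after the first operation, "nlexicou"; after the second, "ayrkvpbh".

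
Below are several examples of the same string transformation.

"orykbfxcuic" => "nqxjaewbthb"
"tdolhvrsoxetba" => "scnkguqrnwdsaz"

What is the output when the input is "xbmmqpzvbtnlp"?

In each case the input is transformed by: shift every letter 1 place backward in the alphabet (wrapping around).
Doing the same to "xbmmqpzvbtnlp": "wallpoyuasmko".

wallpoyuasmko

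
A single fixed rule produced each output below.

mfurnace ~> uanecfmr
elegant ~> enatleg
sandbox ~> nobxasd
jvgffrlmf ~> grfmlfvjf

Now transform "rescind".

The pattern: swap each adjacent pair of characters (1↔2, 3↔4, ...), then move the first 3 characters to the end (rotate left by 3).
"rescind" → "ercsnid" → "sniderc".
(Check on "mfurnace": → "fmruanec" → "uanecfmr" ✓)

sniderc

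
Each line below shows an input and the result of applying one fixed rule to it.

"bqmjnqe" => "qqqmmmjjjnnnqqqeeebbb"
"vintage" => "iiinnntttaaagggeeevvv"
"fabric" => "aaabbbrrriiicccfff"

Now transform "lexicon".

The pattern: move the first character to the end, then repeat every character 3 times.
On "lexicon": the first step gives "exiconl", and the second then gives "eeexxxiiicccooonnnlll".
(Check on "vintage": → "intagev" → "iiinnntttaaagggeeevvv" ✓)

eeexxxiiicccooonnnlll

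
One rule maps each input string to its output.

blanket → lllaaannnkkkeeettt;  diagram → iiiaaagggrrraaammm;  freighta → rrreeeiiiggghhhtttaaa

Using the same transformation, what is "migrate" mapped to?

iiigggrrraaattteee

The pattern: delete the first character, then repeat every character 3 times.
For "migrate", step one produces "igrate"; step two turns that into "iiigggrrraaattteee".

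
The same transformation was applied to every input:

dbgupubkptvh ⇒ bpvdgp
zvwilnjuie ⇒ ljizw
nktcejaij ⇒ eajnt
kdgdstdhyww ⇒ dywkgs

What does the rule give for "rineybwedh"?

ywdrn

Each output is the input with this applied: keep every other character starting from the first (positions 1st, 3rd, 5th, ...), then move the last 3 characters to the front (rotate right by 3).
Working it through for "rineybwedh": intermediate "rnywd", final "ywdrn".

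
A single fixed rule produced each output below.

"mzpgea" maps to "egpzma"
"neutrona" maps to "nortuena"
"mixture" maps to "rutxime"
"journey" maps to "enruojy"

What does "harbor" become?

The rule is to reverse the string, then move the first character to the end.
So "harbor" becomes "obrahr".

obrahr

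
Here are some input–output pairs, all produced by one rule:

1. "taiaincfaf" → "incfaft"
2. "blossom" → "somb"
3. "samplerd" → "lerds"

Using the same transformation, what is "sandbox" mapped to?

boxs

The transformation: move the first character to the end, then delete the first 3 characters.
For "sandbox", step one produces "andboxs"; step two turns that into "boxs".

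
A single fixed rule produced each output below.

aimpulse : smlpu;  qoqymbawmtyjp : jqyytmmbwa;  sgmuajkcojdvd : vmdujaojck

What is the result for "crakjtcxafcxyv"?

yaxkcjftacx

Rule — take characters alternately from the front and the back (1st, last, 2nd, 2nd-last, ...), then delete the first 3 characters.
Starting from "crakjtcxafcxyv": after the first operation, "cvryaxkcjftacx"; after the second, "yaxkcjftacx".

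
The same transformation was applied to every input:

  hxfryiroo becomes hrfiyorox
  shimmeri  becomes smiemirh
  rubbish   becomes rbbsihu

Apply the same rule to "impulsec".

Rule — swap each adjacent pair of characters (1↔2, 3↔4, ...), then move the first character to the end.
For "impulsec", step one produces "miupslce"; step two turns that into "iupslcem".
(Check on "rubbish": → "urbbsih" → "rbbsihu" ✓)

iupslcem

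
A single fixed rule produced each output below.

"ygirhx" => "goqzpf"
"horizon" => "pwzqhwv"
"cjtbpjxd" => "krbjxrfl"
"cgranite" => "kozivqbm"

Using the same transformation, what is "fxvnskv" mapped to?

nfdvasd

What's happening: shift every letter 8 places forward in the alphabet (wrapping around).
Applying that to "fxvnskv" gives "nfdvasd".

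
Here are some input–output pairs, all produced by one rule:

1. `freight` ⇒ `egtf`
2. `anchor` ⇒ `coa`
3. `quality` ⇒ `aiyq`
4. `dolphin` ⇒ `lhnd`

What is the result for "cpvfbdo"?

The rule is to keep every other character starting from the first (positions 1st, 3rd, 5th, ...), then move the first character to the end.
"cpvfbdo" → "cvbo" → "vboc".

vboc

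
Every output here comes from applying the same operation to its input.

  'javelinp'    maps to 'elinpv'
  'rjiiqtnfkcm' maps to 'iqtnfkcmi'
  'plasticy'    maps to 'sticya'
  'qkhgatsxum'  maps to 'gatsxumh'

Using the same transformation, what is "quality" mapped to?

The pattern: delete the first 2 characters, then move the first character to the end.
Working it through for "quality": intermediate "ality", final "litya".

litya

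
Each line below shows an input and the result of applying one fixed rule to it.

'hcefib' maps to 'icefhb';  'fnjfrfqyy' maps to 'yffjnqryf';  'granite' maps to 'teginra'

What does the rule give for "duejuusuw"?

Each output is the input with this applied: sort the characters into alphabetical order, then swap the first and last characters.
Starting from "duejuusuw": after the first operation, "dejsuuuuw"; after the second, "wejsuuuud".

wejsuuuud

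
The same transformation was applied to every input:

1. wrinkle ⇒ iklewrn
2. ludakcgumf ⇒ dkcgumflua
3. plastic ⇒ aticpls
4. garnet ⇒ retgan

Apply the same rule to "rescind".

Each output is the input with this applied: move the first 3 characters to the end (rotate left by 3), then swap the first and last characters.
On "rescind" that produces "sindrec".

sindrec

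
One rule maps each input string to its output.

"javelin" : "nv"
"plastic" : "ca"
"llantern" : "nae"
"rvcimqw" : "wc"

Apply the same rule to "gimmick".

The pattern: move the last 2 characters to the front (rotate right by 2), then keep one character in every 3, starting at position 2 (positions 2nd, 5th, 8th, ...).
Applying both steps to "gimmick": "ckgimmi", then "km".

km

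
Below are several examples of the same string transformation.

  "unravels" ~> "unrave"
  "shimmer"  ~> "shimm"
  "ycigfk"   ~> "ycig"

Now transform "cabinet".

cabin

What's happening: delete the last 2 characters.
On "cabinet" that produces "cabin".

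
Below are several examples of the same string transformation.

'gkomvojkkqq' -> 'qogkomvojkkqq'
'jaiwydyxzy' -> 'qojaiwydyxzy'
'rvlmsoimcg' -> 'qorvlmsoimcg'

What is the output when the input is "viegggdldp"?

qoviegggdldp

Each output is the input with this applied: prepend "qo".
So "viegggdldp" becomes "qoviegggdldp".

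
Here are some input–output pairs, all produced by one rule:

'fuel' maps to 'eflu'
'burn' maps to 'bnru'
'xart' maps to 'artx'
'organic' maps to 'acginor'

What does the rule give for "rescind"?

The rule is to sort the characters into alphabetical order.
"rescind" → "cdeinrs".

cdeinrs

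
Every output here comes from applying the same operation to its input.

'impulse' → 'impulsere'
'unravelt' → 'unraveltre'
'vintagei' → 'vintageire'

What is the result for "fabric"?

fabricre

What's happening: append "re".
For "fabric" the result is "fabricre".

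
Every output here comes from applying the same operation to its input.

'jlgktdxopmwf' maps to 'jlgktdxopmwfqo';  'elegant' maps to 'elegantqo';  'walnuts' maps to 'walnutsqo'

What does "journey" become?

journeyqo

The transformation: append "qo".
So "journey" becomes "journeyqo".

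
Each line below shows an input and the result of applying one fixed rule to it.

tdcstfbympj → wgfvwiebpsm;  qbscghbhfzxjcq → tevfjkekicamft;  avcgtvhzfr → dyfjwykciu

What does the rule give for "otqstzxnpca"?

rwtvwcaqsfd

The rule is to shift every letter 3 places forward in the alphabet (wrapping around).
Doing the same to "otqstzxnpca": "rwtvwcaqsfd".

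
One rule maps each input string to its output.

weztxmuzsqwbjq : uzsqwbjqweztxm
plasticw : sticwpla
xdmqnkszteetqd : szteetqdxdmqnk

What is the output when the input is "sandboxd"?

dboxdsan

In each case the input is transformed by: move the last character to the front, then swap the front and back halves of the string.
"sandboxd" → "dboxdsan".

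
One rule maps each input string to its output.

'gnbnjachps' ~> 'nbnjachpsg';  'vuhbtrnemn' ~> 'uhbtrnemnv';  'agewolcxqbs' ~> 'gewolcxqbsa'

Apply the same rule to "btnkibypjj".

tnkibypjjb

The rule is to move the first character to the end.
Applying that to "btnkibypjj" gives "tnkibypjjb".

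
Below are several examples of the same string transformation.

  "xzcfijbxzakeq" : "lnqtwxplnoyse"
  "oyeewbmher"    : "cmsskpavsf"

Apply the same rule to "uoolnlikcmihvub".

What's happening: shift every letter 12 places backward in the alphabet (wrapping around).
For "uoolnlikcmihvub" the result is "icczbzwyqawvjip".

icczbzwyqawvjip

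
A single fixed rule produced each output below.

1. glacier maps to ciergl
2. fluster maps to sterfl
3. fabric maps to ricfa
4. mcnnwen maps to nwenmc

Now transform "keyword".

What's happening: move the first 3 characters to the end (rotate left by 3), then delete the last character.
On "keyword" that produces "wordke".

wordke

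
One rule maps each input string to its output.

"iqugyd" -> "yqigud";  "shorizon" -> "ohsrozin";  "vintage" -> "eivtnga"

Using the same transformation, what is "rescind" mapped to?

The rule is to swap each adjacent pair of characters (1↔2, 3↔4, ...), then move the last character to the front.
On "rescind": the first step gives "ercsnid", and the second then gives "dercsni".

dercsni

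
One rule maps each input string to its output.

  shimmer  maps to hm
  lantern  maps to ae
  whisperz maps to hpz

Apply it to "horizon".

oz

The pattern: keep one character in every 3, starting at position 2 (positions 2nd, 5th, 8th, ...).
For "horizon" the result is "oz".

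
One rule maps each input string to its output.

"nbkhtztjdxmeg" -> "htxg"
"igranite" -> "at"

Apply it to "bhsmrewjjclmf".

mwcf

Looking at the pairs, the operation is to move the first character to the end, then keep one character in every 3, starting at position 3 (positions 3rd, 6th, 9th, ...).
"bhsmrewjjclmf" → "hsmrewjjclmfb" → "mwcf".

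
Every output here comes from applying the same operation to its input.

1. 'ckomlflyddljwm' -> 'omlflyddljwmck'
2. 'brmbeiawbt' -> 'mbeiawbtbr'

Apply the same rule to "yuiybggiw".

The rule is to move the first 2 characters to the end (rotate left by 2).
Applying that to "yuiybggiw" gives "iybggiwyu".

iybggiwyu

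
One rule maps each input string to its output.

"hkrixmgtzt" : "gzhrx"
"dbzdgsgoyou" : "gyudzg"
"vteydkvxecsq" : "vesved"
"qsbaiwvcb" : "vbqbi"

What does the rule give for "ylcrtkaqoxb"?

aobyct

What's happening: keep every other character starting from the first (positions 1st, 3rd, 5th, ...), then move the first 3 characters to the end (rotate left by 3).
For "ylcrtkaqoxb", step one produces "yctaob"; step two turns that into "aobyct".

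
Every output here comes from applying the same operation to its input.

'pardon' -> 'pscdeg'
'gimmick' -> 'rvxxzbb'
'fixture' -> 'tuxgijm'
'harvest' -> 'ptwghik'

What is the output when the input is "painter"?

Looking at the pairs, the operation is to sort the characters into alphabetical order, then shift every letter 11 places backward in the alphabet (wrapping around).
Starting from "painter": after the first operation, "aeinprt"; after the second, "ptxcegi".

ptxcegi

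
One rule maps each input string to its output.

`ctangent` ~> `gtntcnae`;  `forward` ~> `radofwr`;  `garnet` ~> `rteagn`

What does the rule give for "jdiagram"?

The pattern: swap each adjacent pair of characters (1↔2, 3↔4, ...), then move the last 3 characters to the front (rotate right by 3).
Applying both steps to "jdiagram": "djairgma", then "gmadjair".

gmadjair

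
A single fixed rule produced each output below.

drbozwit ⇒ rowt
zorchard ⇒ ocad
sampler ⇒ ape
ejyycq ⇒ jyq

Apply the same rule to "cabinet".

The rule is to keep every other character starting from the second (positions 2nd, 4th, 6th, ...).
On "cabinet" that produces "aie".

aie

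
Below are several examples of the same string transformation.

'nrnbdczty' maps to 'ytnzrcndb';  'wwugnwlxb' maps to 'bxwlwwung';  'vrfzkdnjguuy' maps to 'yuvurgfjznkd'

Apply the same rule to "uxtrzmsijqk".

kqujxitsrmz

The rule is to move the last character to the front, then take characters alternately from the front and the back (1st, last, 2nd, 2nd-last, ...).
"uxtrzmsijqk" → "kuxtrzmsijq" → "kqujxitsrmz".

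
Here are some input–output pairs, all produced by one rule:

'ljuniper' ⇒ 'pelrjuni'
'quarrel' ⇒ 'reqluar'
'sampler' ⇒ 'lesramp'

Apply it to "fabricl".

icflabr

Each output is the input with this applied: swap the first and last characters, then move the last 3 characters to the front (rotate right by 3).
For "fabricl", step one produces "labricf"; step two turns that into "icflabr".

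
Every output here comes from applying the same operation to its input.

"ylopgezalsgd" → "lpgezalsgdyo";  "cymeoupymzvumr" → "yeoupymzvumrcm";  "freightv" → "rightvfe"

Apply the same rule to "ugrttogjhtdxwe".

What's happening: move the first 2 characters to the end (rotate left by 2), then swap the first and last characters.
Working it through for "ugrttogjhtdxwe": intermediate "rttogjhtdxweug", final "gttogjhtdxweur".
(Check on "ylopgezalsgd": → "opgezalsgdyl" → "lpgezalsgdyo" ✓)

gttogjhtdxweur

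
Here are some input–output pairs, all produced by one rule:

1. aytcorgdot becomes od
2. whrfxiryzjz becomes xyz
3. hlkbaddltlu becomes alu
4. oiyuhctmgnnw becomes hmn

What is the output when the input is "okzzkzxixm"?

The pattern: delete the first 3 characters, then keep one character in every 3, starting at position 2 (positions 2nd, 5th, 8th, ...).
"okzzkzxixm" → "ki".

ki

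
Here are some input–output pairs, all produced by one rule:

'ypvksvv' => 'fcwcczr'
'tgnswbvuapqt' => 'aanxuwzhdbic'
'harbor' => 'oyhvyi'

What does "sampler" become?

In each case the input is transformed by: take characters alternately from the front and the back (1st, last, 2nd, 2nd-last, ...), then shift every letter 7 places forward in the alphabet (wrapping around).
Applying both steps to "sampler": "sraemlp", then "zyhltsw".

zyhltsw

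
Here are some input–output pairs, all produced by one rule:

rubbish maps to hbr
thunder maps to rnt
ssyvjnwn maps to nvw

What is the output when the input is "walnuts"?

snw

Each output is the input with this applied: swap the first and last characters, then keep one character in every 3, starting at position 1 (positions 1st, 4th, 7th, ...).
Working it through for "walnuts": intermediate "salnutw", final "snw".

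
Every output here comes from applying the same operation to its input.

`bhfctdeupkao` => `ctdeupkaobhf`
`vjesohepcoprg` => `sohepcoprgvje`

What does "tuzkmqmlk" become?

In each case the input is transformed by: move the first 3 characters to the end (rotate left by 3).
So "tuzkmqmlk" becomes "kmqmlktuz".

kmqmlktuz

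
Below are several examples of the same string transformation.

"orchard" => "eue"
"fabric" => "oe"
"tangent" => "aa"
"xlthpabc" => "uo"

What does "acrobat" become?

Each output is the input with this applied: shift every letter 13 places forward in the alphabet (wrapping around) — i.e. ROT13, then keep only the vowels.
Working it through for "acrobat": intermediate "npebong", final "eo".

eo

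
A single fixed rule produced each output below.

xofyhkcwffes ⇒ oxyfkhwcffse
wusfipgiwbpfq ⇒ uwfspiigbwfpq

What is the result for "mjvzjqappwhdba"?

The pattern: swap each adjacent pair of characters (1↔2, 3↔4, ...).
On "mjvzjqappwhdba" that produces "jmzvqjpawpdhab".

jmzvqjpawpdhab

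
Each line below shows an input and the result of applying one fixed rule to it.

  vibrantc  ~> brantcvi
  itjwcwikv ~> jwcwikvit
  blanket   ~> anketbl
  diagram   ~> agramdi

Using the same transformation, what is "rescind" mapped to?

scindre

The transformation: move the first 2 characters to the end (rotate left by 2).
On "rescind" that produces "scindre".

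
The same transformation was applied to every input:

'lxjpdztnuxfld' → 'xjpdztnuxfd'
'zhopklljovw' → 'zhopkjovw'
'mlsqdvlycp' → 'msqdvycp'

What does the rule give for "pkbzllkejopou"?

The pattern: remove every "l".
For "pkbzllkejopou" the result is "pkbzkejopou".

pkbzkejopou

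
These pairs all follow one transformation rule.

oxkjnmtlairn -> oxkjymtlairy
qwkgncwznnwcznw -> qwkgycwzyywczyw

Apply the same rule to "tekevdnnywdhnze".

tekevdyyywdhyze

Rule — replace every "n" with "y".
Applying that to "tekevdnnywdhnze" gives "tekevdyyywdhyze".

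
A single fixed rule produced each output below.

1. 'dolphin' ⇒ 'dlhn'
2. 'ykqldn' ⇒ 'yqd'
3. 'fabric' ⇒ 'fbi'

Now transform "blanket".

bakt

Rule — keep every other character starting from the first (positions 1st, 3rd, 5th, ...).
On "blanket" that produces "bakt".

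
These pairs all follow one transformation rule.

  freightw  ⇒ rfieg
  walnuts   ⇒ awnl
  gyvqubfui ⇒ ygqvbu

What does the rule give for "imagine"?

What's happening: delete the last 3 characters, then swap each adjacent pair of characters (1↔2, 3↔4, ...).
On "imagine" that produces "miga".

miga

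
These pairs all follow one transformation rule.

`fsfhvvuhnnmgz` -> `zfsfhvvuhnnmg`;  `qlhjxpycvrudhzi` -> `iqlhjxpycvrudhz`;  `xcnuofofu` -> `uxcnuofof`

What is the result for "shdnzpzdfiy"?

yshdnzpzdfi

Each output is the input with this applied: move the last character to the front.
On "shdnzpzdfiy" that produces "yshdnzpzdfi".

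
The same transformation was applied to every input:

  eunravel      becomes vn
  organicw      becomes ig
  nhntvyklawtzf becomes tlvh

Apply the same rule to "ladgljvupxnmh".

nula

Rule — reverse the string, then keep one character in every 3, starting at position 3 (positions 3rd, 6th, 9th, ...).
Applying both steps to "ladgljvupxnmh": "hmnxpuvjlgdal", then "nula".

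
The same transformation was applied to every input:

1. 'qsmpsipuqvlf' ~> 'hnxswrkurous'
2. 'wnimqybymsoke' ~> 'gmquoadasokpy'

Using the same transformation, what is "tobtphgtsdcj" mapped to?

What's happening: reverse the string, then shift every letter 2 places forward in the alphabet (wrapping around).
Doing the same to "tobtphgtsdcj": "lefuvijrvdqv".

lefuvijrvdqv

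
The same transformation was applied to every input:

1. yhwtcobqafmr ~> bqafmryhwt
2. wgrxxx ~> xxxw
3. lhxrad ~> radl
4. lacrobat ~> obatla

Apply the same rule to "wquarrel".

rrelwq

In each case the input is transformed by: swap the front and back halves of the string, then delete the last 2 characters.
For "wquarrel" the result is "rrelwq".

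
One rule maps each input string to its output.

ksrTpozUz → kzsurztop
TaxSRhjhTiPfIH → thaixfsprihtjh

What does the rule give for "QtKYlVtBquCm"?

qmtckuyqlbvt

The transformation: take characters alternately from the front and the back (1st, last, 2nd, 2nd-last, ...), then convert every letter to lowercase.
Starting from "QtKYlVtBquCm": after the first operation, "QmtCKuYqlBVt"; after the second, "qmtckuyqlbvt".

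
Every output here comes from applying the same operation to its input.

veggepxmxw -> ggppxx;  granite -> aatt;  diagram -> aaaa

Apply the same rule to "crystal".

yyaa

The transformation: keep one character in every 3, starting at position 3 (positions 3rd, 6th, 9th, ...), then double every character.
Applying that to "crystal" gives "yyaa".
(Check on "veggepxmxw": → "gpx" → "ggppxx" ✓)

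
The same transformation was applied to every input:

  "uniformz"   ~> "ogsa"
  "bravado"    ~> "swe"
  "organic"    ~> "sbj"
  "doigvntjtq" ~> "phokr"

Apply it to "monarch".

pbd

What's happening: shift every letter 1 place forward in the alphabet (wrapping around), then keep every other character starting from the second (positions 2nd, 4th, 6th, ...).
Starting from "monarch": after the first operation, "npobsdi"; after the second, "pbd".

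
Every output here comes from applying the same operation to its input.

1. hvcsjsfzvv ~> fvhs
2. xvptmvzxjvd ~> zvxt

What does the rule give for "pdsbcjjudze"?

Rule — keep one character in every 3, starting at position 1 (positions 1st, 4th, 7th, ...), then move the first 2 characters to the end (rotate left by 2).
For "pdsbcjjudze", step one produces "pbjz"; step two turns that into "jzpb".

jzpb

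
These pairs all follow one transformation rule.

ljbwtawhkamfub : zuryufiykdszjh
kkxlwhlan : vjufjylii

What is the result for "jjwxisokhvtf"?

The pattern: shift every letter 2 places backward in the alphabet (wrapping around), then move the first 2 characters to the end (rotate left by 2).
On "jjwxisokhvtf": the first step gives "hhuvgqmiftrd", and the second then gives "uvgqmiftrdhh".

uvgqmiftrdhh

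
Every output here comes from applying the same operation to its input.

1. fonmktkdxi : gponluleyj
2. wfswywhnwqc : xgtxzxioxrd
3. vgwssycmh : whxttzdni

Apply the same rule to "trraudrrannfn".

ussbvessboogo

The transformation: shift every letter 1 place forward in the alphabet (wrapping around).
So "trraudrrannfn" becomes "ussbvessboogo".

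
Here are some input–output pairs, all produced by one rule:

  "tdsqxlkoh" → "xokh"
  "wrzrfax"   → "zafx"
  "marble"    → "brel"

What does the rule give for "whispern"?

Rule — swap each adjacent pair of characters (1↔2, 3↔4, ...), then keep only the last 4 characters.
"whispern" → "hwsiepnr" → "epnr".

epnr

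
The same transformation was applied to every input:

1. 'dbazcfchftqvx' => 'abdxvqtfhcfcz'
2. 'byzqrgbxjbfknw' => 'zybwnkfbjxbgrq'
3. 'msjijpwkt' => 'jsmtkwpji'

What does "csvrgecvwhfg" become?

vscgfhwvcegr

The rule is to move the first 3 characters to the end (rotate left by 3), then reverse the string.
"csvrgecvwhfg" → "rgecvwhfgcsv" → "vscgfhwvcegr".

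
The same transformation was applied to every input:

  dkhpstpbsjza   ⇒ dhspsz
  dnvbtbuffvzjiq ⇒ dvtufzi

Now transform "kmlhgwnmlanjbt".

klgnlnb

Rule — keep every other character starting from the first (positions 1st, 3rd, 5th, ...).
Doing the same to "kmlhgwnmlanjbt": "klgnlnb".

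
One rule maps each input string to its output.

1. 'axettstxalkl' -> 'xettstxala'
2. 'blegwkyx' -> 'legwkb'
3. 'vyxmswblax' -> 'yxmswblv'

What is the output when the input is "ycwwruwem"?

The pattern: delete the last 2 characters, then move the first character to the end.
For "ycwwruwem", step one produces "ycwwruw"; step two turns that into "cwwruwy".

cwwruwy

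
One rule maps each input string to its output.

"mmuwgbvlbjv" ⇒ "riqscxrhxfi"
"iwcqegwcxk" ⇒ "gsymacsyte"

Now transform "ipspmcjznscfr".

Each output is the input with this applied: swap the first and last characters, then shift every letter 4 places backward in the alphabet (wrapping around).
Doing the same to "ipspmcjznscfr": "nloliyfvjoybe".

nloliyfvjoybe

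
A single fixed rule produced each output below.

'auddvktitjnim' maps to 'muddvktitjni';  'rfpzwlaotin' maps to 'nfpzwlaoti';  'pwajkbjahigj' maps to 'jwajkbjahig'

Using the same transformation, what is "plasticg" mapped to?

The rule is to delete the first character, then move the last character to the front.
For "plasticg", step one produces "lasticg"; step two turns that into "glastic".

glastic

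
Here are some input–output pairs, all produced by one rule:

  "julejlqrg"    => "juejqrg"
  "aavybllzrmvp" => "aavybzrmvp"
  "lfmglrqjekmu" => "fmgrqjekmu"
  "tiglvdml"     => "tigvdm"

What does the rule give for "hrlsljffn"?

Looking at the pairs, the operation is to remove every "l".
Applying that to "hrlsljffn" gives "hrsjffn".

hrsjffn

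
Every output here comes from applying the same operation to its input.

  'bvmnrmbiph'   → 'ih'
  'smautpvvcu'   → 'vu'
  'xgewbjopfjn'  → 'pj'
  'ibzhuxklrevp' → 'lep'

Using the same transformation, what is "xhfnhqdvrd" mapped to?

The transformation: keep every other character starting from the second (positions 2nd, 4th, 6th, ...), then delete the first 3 characters.
"xhfnhqdvrd" → "hnqvd" → "vd".

vd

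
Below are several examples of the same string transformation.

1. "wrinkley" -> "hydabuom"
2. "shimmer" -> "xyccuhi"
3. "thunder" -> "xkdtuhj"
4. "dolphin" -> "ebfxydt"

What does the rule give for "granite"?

The transformation: move the first character to the end, then shift every letter 10 places backward in the alphabet (wrapping around).
Starting from "granite": after the first operation, "raniteg"; after the second, "hqdyjuw".

hqdyjuw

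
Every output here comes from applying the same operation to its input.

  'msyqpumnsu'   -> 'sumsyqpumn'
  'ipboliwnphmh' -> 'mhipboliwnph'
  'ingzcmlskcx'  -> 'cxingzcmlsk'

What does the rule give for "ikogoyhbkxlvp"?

Rule — move the last 2 characters to the front (rotate right by 2).
Doing the same to "ikogoyhbkxlvp": "vpikogoyhbkxl".

vpikogoyhbkxl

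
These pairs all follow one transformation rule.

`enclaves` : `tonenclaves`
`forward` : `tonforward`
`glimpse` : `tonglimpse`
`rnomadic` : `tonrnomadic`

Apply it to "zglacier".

In each case the input is transformed by: prepend "ton".
On "zglacier" that produces "tonzglacier".

tonzglacier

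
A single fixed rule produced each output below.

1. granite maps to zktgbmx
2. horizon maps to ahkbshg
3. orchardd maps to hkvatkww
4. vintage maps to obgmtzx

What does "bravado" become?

The rule is to shift every letter 7 places backward in the alphabet (wrapping around).
On "bravado" that produces "uktotwh".

uktotwh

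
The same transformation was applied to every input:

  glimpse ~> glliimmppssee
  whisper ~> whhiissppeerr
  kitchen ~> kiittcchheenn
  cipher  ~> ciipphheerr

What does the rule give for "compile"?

The pattern: double every character, then delete the first character.
Applying that to "compile" gives "coommppiillee".

coommppiillee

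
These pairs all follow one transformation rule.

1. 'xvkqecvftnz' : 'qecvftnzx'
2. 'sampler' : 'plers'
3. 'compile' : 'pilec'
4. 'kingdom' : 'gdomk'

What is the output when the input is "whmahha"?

Rule — move the first character to the end, then delete the first 2 characters.
Starting from "whmahha": after the first operation, "hmahhaw"; after the second, "ahhaw".

ahhaw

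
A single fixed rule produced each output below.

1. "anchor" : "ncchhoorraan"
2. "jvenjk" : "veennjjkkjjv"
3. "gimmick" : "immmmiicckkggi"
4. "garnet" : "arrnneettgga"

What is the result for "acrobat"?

crroobbaattaac

What's happening: double every character, then move the first 3 characters to the end (rotate left by 3).
For "acrobat", step one produces "aaccrroobbaatt"; step two turns that into "crroobbaattaac".
(Check on "garnet": → "ggaarrnneett" → "arrnneettgga" ✓)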